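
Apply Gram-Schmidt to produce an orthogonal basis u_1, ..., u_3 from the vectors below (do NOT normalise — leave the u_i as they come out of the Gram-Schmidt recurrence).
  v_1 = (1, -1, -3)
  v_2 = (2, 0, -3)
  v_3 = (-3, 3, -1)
Orthogonal basis:
  u_1 = (1, -1, -3)
  u_2 = (1, 1, 0)
  u_3 = (-30/11, 30/11, -20/11)

Apply the Gram-Schmidt recurrence
  u_1 = v_1
  u_i = v_i − Σ_{j<i} ((v_i · u_j) / (u_j · u_j)) · u_j.

Step by step this gives:
  u_1 = (1, -1, -3)
  u_2 = (1, 1, 0)
  u_3 = (-30/11, 30/11, -20/11)

Orthogonality check:
  u_2 · u_1 = 0 (should be 0)
  u_3 · u_1 = 0 (should be 0)
  u_3 · u_2 = 0 (should be 0)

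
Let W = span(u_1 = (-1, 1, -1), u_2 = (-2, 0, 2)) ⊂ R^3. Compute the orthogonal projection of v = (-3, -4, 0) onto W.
proj_W(v) = (-7/6, -1/3, 11/6)

Set up U = [u_1 | ... | u_2] ∈ R^(3×2). The projector onto W = col(U) is P = U (U^T U)^(-1) U^T.
Compute U^T U =
  [3, 0]
  [0, 8],
and U^T v = (-1, 6).
Solve U^T U · c = U^T v for the coefficients: c = (-1/3, 3/4). The projection is proj_W(v) = U c.
Check: (v - proj_W(v)) · u_1 = 0  (should be 0).
Check: (v - proj_W(v)) · u_2 = 0  (should be 0).
Result: proj_W(v) = (-7/6, -1/3, 11/6).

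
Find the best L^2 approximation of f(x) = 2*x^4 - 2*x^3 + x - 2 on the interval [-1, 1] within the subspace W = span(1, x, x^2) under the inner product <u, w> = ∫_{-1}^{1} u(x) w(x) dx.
g(x) = 12*x^2/7 - x/5 - 76/35

The best approximation g ∈ W is the orthogonal projection of f onto W. Writing g = a_0 + a_1 x + a_2 x^2, the coefficients solve the normal equations G · a = b where
  G_{ij} = <φ_i, φ_j> and b_i = <f, φ_i>, with φ_0 = 1, φ_1 = x, φ_2 = x^2.
G =
  [2, 0, 2/3]
  [0, 2/3, 0]
  [2/3, 0, 2/5],
b = (-16/5, -2/15, -16/21).
Solving gives a_0 = -76/35, a_1 = -1/5, a_2 = 12/7, so
  g(x) = 12*x^2/7 - x/5 - 76/35.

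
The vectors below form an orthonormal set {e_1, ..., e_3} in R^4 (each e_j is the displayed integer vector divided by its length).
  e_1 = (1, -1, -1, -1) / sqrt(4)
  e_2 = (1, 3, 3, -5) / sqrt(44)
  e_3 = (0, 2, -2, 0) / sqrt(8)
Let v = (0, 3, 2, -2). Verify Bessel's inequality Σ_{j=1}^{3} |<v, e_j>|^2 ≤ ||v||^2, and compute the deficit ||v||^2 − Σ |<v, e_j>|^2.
Σ |<v, e_j>|^2 = 373/22; ||v||^2 = 17; deficit = 1/22

Write each e_j = u_j / sqrt(<u_j, u_j>) where u_j is the displayed integer vector. Then <v, e_j> = <v, u_j> / sqrt(<u_j, u_j>), so |<v, e_j>|^2 = <v, u_j>^2 / <u_j, u_j>.
Coefficients: <v, e_1> = -3/sqrt(4), <v, e_2> = 25/sqrt(44), <v, e_3> = 2/sqrt(8).
Square and sum: Σ |<v, e_j>|^2 = 373/22.
Compute ||v||^2 = v·v = 17.
Deficit = 17 − 373/22 = 1/22 ≥ 0, confirming Bessel's inequality. (The deficit equals ||v − Σ <v,e_j> e_j||^2, the squared distance from v to span{e_j}.)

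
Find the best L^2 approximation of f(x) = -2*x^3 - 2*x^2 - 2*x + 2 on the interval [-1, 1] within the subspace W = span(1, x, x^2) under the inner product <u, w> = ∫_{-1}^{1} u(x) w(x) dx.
g(x) = -2*x^2 - 16*x/5 + 2

The best approximation g ∈ W is the orthogonal projection of f onto W. Writing g = a_0 + a_1 x + a_2 x^2, the coefficients solve the normal equations G · a = b where
  G_{ij} = <φ_i, φ_j> and b_i = <f, φ_i>, with φ_0 = 1, φ_1 = x, φ_2 = x^2.
G =
  [2, 0, 2/3]
  [0, 2/3, 0]
  [2/3, 0, 2/5],
b = (8/3, -32/15, 8/15).
Solving gives a_0 = 2, a_1 = -16/5, a_2 = -2, so
  g(x) = -2*x^2 - 16*x/5 + 2.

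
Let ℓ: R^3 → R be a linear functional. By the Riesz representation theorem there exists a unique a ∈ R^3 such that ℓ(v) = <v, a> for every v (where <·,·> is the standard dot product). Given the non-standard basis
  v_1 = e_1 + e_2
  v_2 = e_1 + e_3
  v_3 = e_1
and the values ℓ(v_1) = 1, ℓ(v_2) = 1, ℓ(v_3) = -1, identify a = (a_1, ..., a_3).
a = (-1, 2, 2)

Write a = (a_1, ..., a_3) in the standard basis. For each basis vector v_i, ℓ(v_i) = <v_i, a> is a linear equation in the a_j's. Collect the n equations into a matrix system V a = ℓ, where row i of V is v_i (expressed in the standard basis). Since V is invertible (lower-triangular with 1s on the diagonal, up to permutation), solve by back-substitution:
  V =
[[1, 1, 0],
 [1, 0, 1],
 [1, 0, 0]]
  V a = (1, 1, -1)
Solving gives a = (-1, 2, 2).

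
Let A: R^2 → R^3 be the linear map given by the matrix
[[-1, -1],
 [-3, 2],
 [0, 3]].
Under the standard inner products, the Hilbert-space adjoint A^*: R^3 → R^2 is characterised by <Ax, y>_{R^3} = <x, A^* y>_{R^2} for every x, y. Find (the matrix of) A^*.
A^* = A^T =
[[-1, -3, 0],
 [-1, 2, 3]]

For real matrices with standard dot products, the defining identity <Ax, y> = <x, A^* y> gives (Ax)^T y = x^T (A^*) y, i.e. x^T A^T y = x^T (A^*) y. Since this holds for all x, y, we must have A^* = A^T. Therefore
A^* =
[[-1, -3, 0],
 [-1, 2, 3]].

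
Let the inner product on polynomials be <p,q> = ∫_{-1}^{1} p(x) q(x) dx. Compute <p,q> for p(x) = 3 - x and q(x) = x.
<p,q> = -2/3

Expand the product: p(x)·q(x) = -x^2 + 3*x.
∫_{-1}^{1} of each monomial x^k gives [2/(k+1) if k even, 0 if k odd]. Integrating term-by-term (or equivalently evaluating the antiderivative F(x) = -x^3/3 + 3*x^2/2 at the endpoints):
  F(1) − F(−1) = 7/6 − (11/6) = -2/3.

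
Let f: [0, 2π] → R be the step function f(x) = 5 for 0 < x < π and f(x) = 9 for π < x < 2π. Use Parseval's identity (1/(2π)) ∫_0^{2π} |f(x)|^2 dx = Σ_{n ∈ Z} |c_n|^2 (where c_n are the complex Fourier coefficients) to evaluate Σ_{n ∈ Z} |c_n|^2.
Σ |c_n|^2 = 53

Parseval equates the L^2 energy of f (normalised by 1/(2π)) with the ℓ^2 sum of its Fourier coefficients: (1/(2π)) ∫_0^{2π} |f|^2 = Σ |c_n|^2.
Compute the left side: (1/(2π)) [∫_0^π 5^2 dx + ∫_π^{2π} 9^2 dx] = (1/(2π)) · (25π + 81π) = (25 + 81)/2 = 53.
So Σ_{n ∈ Z} |c_n|^2 = 53.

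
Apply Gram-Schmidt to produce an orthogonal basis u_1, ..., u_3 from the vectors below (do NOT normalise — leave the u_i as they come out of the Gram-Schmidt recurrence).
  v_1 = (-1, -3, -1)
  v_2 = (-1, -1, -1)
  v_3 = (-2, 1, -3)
Orthogonal basis:
  u_1 = (-1, -3, -1)
  u_2 = (-6/11, 4/11, -6/11)
  u_3 = (1/2, 0, -1/2)

Apply the Gram-Schmidt recurrence
  u_1 = v_1
  u_i = v_i − Σ_{j<i} ((v_i · u_j) / (u_j · u_j)) · u_j.

Step by step this gives:
  u_1 = (-1, -3, -1)
  u_2 = (-6/11, 4/11, -6/11)
  u_3 = (1/2, 0, -1/2)

Orthogonality check:
  u_2 · u_1 = 0 (should be 0)
  u_3 · u_1 = 0 (should be 0)
  u_3 · u_2 = 0 (should be 0)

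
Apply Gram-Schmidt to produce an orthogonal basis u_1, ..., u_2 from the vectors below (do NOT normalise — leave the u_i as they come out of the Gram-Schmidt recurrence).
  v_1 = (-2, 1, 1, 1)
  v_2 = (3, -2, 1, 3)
Orthogonal basis:
  u_1 = (-2, 1, 1, 1)
  u_2 = (13/7, -10/7, 11/7, 25/7)

Apply the Gram-Schmidt recurrence
  u_1 = v_1
  u_i = v_i − Σ_{j<i} ((v_i · u_j) / (u_j · u_j)) · u_j.

Step by step this gives:
  u_1 = (-2, 1, 1, 1)
  u_2 = (13/7, -10/7, 11/7, 25/7)

Orthogonality check:
  u_2 · u_1 = 0 (should be 0)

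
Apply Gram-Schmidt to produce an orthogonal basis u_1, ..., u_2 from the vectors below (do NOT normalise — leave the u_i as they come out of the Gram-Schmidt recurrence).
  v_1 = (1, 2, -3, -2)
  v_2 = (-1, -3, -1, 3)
Orthogonal basis:
  u_1 = (1, 2, -3, -2)
  u_2 = (-4/9, -17/9, -8/3, 17/9)

Apply the Gram-Schmidt recurrence
  u_1 = v_1
  u_i = v_i − Σ_{j<i} ((v_i · u_j) / (u_j · u_j)) · u_j.

Step by step this gives:
  u_1 = (1, 2, -3, -2)
  u_2 = (-4/9, -17/9, -8/3, 17/9)

Orthogonality check:
  u_2 · u_1 = 0 (should be 0)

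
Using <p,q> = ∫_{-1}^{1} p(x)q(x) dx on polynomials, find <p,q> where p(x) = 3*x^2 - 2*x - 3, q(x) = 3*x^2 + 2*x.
<p,q> = -76/15

Expand the product: p(x)·q(x) = 9*x^4 - 13*x^2 - 6*x.
∫_{-1}^{1} of each monomial x^k gives [2/(k+1) if k even, 0 if k odd]. Integrating term-by-term (or equivalently evaluating the antiderivative F(x) = 9*x^5/5 - 13*x^3/3 - 3*x^2 at the endpoints):
  F(1) − F(−1) = -83/15 − (-7/15) = -76/15.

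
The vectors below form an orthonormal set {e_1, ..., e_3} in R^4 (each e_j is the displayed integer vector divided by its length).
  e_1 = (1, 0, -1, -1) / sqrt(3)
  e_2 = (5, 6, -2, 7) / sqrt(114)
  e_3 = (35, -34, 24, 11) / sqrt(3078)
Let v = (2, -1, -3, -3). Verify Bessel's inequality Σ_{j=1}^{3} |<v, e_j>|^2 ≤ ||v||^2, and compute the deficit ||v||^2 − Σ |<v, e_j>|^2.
Σ |<v, e_j>|^2 = 1814/81; ||v||^2 = 23; deficit = 49/81

Write each e_j = u_j / sqrt(<u_j, u_j>) where u_j is the displayed integer vector. Then <v, e_j> = <v, u_j> / sqrt(<u_j, u_j>), so |<v, e_j>|^2 = <v, u_j>^2 / <u_j, u_j>.
Coefficients: <v, e_1> = 8/sqrt(3), <v, e_2> = -11/sqrt(114), <v, e_3> = -1/sqrt(3078).
Square and sum: Σ |<v, e_j>|^2 = 1814/81.
Compute ||v||^2 = v·v = 23.
Deficit = 23 − 1814/81 = 49/81 ≥ 0, confirming Bessel's inequality. (The deficit equals ||v − Σ <v,e_j> e_j||^2, the squared distance from v to span{e_j}.)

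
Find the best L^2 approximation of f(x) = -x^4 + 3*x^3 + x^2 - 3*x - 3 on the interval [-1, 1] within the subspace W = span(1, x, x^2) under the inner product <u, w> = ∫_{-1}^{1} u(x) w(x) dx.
g(x) = x^2/7 - 6*x/5 - 102/35

The best approximation g ∈ W is the orthogonal projection of f onto W. Writing g = a_0 + a_1 x + a_2 x^2, the coefficients solve the normal equations G · a = b where
  G_{ij} = <φ_i, φ_j> and b_i = <f, φ_i>, with φ_0 = 1, φ_1 = x, φ_2 = x^2.
G =
  [2, 0, 2/3]
  [0, 2/3, 0]
  [2/3, 0, 2/5],
b = (-86/15, -4/5, -66/35).
Solving gives a_0 = -102/35, a_1 = -6/5, a_2 = 1/7, so
  g(x) = x^2/7 - 6*x/5 - 102/35.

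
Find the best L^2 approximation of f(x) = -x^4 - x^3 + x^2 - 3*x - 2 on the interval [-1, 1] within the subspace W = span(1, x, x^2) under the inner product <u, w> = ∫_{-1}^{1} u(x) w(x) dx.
g(x) = x^2/7 - 18*x/5 - 67/35

The best approximation g ∈ W is the orthogonal projection of f onto W. Writing g = a_0 + a_1 x + a_2 x^2, the coefficients solve the normal equations G · a = b where
  G_{ij} = <φ_i, φ_j> and b_i = <f, φ_i>, with φ_0 = 1, φ_1 = x, φ_2 = x^2.
G =
  [2, 0, 2/3]
  [0, 2/3, 0]
  [2/3, 0, 2/5],
b = (-56/15, -12/5, -128/105).
Solving gives a_0 = -67/35, a_1 = -18/5, a_2 = 1/7, so
  g(x) = x^2/7 - 18*x/5 - 67/35.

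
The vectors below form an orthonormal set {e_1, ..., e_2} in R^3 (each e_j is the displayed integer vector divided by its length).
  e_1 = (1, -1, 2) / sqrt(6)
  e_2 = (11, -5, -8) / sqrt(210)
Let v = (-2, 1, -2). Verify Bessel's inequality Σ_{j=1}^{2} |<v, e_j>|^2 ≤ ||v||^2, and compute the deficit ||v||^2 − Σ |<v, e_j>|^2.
Σ |<v, e_j>|^2 = 306/35; ||v||^2 = 9; deficit = 9/35

Write each e_j = u_j / sqrt(<u_j, u_j>) where u_j is the displayed integer vector. Then <v, e_j> = <v, u_j> / sqrt(<u_j, u_j>), so |<v, e_j>|^2 = <v, u_j>^2 / <u_j, u_j>.
Coefficients: <v, e_1> = -7/sqrt(6), <v, e_2> = -11/sqrt(210).
Square and sum: Σ |<v, e_j>|^2 = 306/35.
Compute ||v||^2 = v·v = 9.
Deficit = 9 − 306/35 = 9/35 ≥ 0, confirming Bessel's inequality. (The deficit equals ||v − Σ <v,e_j> e_j||^2, the squared distance from v to span{e_j}.)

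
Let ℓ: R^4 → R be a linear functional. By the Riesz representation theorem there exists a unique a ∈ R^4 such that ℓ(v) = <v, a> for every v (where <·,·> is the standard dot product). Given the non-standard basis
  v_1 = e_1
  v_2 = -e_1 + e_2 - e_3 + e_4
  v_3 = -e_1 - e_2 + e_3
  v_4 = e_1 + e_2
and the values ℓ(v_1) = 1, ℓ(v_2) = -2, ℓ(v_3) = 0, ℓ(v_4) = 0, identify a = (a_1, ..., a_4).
a = (1, -1, 0, 0)

Write a = (a_1, ..., a_4) in the standard basis. For each basis vector v_i, ℓ(v_i) = <v_i, a> is a linear equation in the a_j's. Collect the n equations into a matrix system V a = ℓ, where row i of V is v_i (expressed in the standard basis). Since V is invertible (lower-triangular with 1s on the diagonal, up to permutation), solve by back-substitution:
  V =
[[1, 0, 0, 0],
 [-1, 1, -1, 1],
 [-1, -1, 1, 0],
 [1, 1, 0, 0]]
  V a = (1, -2, 0, 0)
Solving gives a = (1, -1, 0, 0).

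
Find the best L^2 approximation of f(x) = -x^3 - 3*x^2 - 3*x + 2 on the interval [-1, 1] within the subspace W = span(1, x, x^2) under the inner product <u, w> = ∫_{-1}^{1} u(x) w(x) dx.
g(x) = -3*x^2 - 18*x/5 + 2

The best approximation g ∈ W is the orthogonal projection of f onto W. Writing g = a_0 + a_1 x + a_2 x^2, the coefficients solve the normal equations G · a = b where
  G_{ij} = <φ_i, φ_j> and b_i = <f, φ_i>, with φ_0 = 1, φ_1 = x, φ_2 = x^2.
G =
  [2, 0, 2/3]
  [0, 2/3, 0]
  [2/3, 0, 2/5],
b = (2, -12/5, 2/15).
Solving gives a_0 = 2, a_1 = -18/5, a_2 = -3, so
  g(x) = -3*x^2 - 18*x/5 + 2.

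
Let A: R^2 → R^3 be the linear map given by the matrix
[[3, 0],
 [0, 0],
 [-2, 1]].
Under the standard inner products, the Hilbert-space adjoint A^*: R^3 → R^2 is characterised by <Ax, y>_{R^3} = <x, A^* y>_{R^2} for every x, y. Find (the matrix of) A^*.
A^* = A^T =
[[3, 0, -2],
 [0, 0, 1]]

For real matrices with standard dot products, the defining identity <Ax, y> = <x, A^* y> gives (Ax)^T y = x^T (A^*) y, i.e. x^T A^T y = x^T (A^*) y. Since this holds for all x, y, we must have A^* = A^T. Therefore
A^* =
[[3, 0, -2],
 [0, 0, 1]].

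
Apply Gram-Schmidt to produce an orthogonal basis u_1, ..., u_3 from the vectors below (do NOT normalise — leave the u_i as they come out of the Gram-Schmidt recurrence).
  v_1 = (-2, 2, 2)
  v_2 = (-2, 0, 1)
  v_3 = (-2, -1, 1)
Orthogonal basis:
  u_1 = (-2, 2, 2)
  u_2 = (-1, -1, 0)
  u_3 = (1/6, -1/6, 1/3)

Apply the Gram-Schmidt recurrence
  u_1 = v_1
  u_i = v_i − Σ_{j<i} ((v_i · u_j) / (u_j · u_j)) · u_j.

Step by step this gives:
  u_1 = (-2, 2, 2)
  u_2 = (-1, -1, 0)
  u_3 = (1/6, -1/6, 1/3)

Orthogonality check:
  u_2 · u_1 = 0 (should be 0)
  u_3 · u_1 = 0 (should be 0)
  u_3 · u_2 = 0 (should be 0)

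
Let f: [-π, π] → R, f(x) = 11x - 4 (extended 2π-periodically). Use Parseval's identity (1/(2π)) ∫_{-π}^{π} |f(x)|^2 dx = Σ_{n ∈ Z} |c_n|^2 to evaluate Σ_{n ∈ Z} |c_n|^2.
Σ |c_n|^2 = 121π^2/3 + 16

Expand and integrate term by term over [-π, π]:
  ∫ (11x)^2 dx = 121·(2π^3/3); ∫ 2·11·(-4)·x dx = 0 (odd integrand); ∫ (-4)^2 dx = 16·2π.
So (1/(2π)) ∫_{-π}^{π} (11x - 4)^2 dx = 121π^2/3 + 16 = 121π^2/3 + 16.
Parseval ⇒ Σ |c_n|^2 = 121π^2/3 + 16.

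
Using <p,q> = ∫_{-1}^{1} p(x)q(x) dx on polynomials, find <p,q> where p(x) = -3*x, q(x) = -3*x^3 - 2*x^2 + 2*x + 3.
<p,q> = -2/5

Expand the product: p(x)·q(x) = 9*x^4 + 6*x^3 - 6*x^2 - 9*x.
∫_{-1}^{1} of each monomial x^k gives [2/(k+1) if k even, 0 if k odd]. Integrating term-by-term (or equivalently evaluating the antiderivative F(x) = 9*x^5/5 + 3*x^4/2 - 2*x^3 - 9*x^2/2 at the endpoints):
  F(1) − F(−1) = -16/5 − (-14/5) = -2/5.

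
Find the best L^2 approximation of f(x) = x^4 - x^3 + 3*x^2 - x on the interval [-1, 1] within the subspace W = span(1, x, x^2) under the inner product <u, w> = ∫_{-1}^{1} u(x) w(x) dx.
g(x) = 27*x^2/7 - 8*x/5 - 3/35

The best approximation g ∈ W is the orthogonal projection of f onto W. Writing g = a_0 + a_1 x + a_2 x^2, the coefficients solve the normal equations G · a = b where
  G_{ij} = <φ_i, φ_j> and b_i = <f, φ_i>, with φ_0 = 1, φ_1 = x, φ_2 = x^2.
G =
  [2, 0, 2/3]
  [0, 2/3, 0]
  [2/3, 0, 2/5],
b = (12/5, -16/15, 52/35).
Solving gives a_0 = -3/35, a_1 = -8/5, a_2 = 27/7, so
  g(x) = 27*x^2/7 - 8*x/5 - 3/35.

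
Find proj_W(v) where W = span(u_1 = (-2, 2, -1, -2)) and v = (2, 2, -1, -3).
proj_W(v) = (-14/13, 14/13, -7/13, -14/13)

Set up U = [u_1 | ... | u_1] ∈ R^(4×1). The projector onto W = col(U) is P = U (U^T U)^(-1) U^T.
Compute U^T U =
  [13],
and U^T v = (7).
Solve U^T U · c = U^T v for the coefficients: c = (7/13). The projection is proj_W(v) = U c.
Check: (v - proj_W(v)) · u_1 = 0  (should be 0).
Result: proj_W(v) = (-14/13, 14/13, -7/13, -14/13).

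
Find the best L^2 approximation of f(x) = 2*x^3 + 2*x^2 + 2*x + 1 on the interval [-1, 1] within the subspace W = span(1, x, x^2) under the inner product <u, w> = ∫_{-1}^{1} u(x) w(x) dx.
g(x) = 2*x^2 + 16*x/5 + 1

The best approximation g ∈ W is the orthogonal projection of f onto W. Writing g = a_0 + a_1 x + a_2 x^2, the coefficients solve the normal equations G · a = b where
  G_{ij} = <φ_i, φ_j> and b_i = <f, φ_i>, with φ_0 = 1, φ_1 = x, φ_2 = x^2.
G =
  [2, 0, 2/3]
  [0, 2/3, 0]
  [2/3, 0, 2/5],
b = (10/3, 32/15, 22/15).
Solving gives a_0 = 1, a_1 = 16/5, a_2 = 2, so
  g(x) = 2*x^2 + 16*x/5 + 1.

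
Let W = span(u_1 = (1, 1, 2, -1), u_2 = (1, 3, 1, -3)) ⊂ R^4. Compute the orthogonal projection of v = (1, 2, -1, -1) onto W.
proj_W(v) = (4/59, 94/59, -37/59, -94/59)

Set up U = [u_1 | ... | u_2] ∈ R^(4×2). The projector onto W = col(U) is P = U (U^T U)^(-1) U^T.
Compute U^T U =
  [7, 9]
  [9, 20],
and U^T v = (2, 9).
Solve U^T U · c = U^T v for the coefficients: c = (-41/59, 45/59). The projection is proj_W(v) = U c.
Check: (v - proj_W(v)) · u_1 = 0  (should be 0).
Check: (v - proj_W(v)) · u_2 = 0  (should be 0).
Result: proj_W(v) = (4/59, 94/59, -37/59, -94/59).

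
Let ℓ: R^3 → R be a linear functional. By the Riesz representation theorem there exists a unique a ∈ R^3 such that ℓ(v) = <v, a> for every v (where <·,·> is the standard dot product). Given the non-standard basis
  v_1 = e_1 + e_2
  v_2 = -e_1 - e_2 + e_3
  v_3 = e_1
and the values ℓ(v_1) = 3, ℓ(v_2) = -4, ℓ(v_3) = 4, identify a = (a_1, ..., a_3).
a = (4, -1, -1)

Write a = (a_1, ..., a_3) in the standard basis. For each basis vector v_i, ℓ(v_i) = <v_i, a> is a linear equation in the a_j's. Collect the n equations into a matrix system V a = ℓ, where row i of V is v_i (expressed in the standard basis). Since V is invertible (lower-triangular with 1s on the diagonal, up to permutation), solve by back-substitution:
  V =
[[1, 1, 0],
 [-1, -1, 1],
 [1, 0, 0]]
  V a = (3, -4, 4)
Solving gives a = (4, -1, -1).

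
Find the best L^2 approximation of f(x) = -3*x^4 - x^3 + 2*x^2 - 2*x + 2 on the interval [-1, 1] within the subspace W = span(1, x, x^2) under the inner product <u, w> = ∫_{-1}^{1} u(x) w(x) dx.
g(x) = -4*x^2/7 - 13*x/5 + 79/35

The best approximation g ∈ W is the orthogonal projection of f onto W. Writing g = a_0 + a_1 x + a_2 x^2, the coefficients solve the normal equations G · a = b where
  G_{ij} = <φ_i, φ_j> and b_i = <f, φ_i>, with φ_0 = 1, φ_1 = x, φ_2 = x^2.
G =
  [2, 0, 2/3]
  [0, 2/3, 0]
  [2/3, 0, 2/5],
b = (62/15, -26/15, 134/105).
Solving gives a_0 = 79/35, a_1 = -13/5, a_2 = -4/7, so
  g(x) = -4*x^2/7 - 13*x/5 + 79/35.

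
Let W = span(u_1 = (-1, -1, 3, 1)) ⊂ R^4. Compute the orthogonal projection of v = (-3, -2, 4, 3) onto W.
proj_W(v) = (-5/3, -5/3, 5, 5/3)

Set up U = [u_1 | ... | u_1] ∈ R^(4×1). The projector onto W = col(U) is P = U (U^T U)^(-1) U^T.
Compute U^T U =
  [12],
and U^T v = (20).
Solve U^T U · c = U^T v for the coefficients: c = (5/3). The projection is proj_W(v) = U c.
Check: (v - proj_W(v)) · u_1 = 0  (should be 0).
Result: proj_W(v) = (-5/3, -5/3, 5, 5/3).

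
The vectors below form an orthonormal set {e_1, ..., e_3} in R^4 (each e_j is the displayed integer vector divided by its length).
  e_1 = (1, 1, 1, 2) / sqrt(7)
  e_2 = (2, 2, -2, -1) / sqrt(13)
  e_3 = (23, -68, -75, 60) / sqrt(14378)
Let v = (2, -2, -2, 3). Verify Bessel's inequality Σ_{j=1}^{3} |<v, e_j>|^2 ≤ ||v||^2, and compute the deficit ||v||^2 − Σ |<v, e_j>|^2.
Σ |<v, e_j>|^2 = 1627/79; ||v||^2 = 21; deficit = 32/79

Write each e_j = u_j / sqrt(<u_j, u_j>) where u_j is the displayed integer vector. Then <v, e_j> = <v, u_j> / sqrt(<u_j, u_j>), so |<v, e_j>|^2 = <v, u_j>^2 / <u_j, u_j>.
Coefficients: <v, e_1> = 4/sqrt(7), <v, e_2> = 1/sqrt(13), <v, e_3> = 512/sqrt(14378).
Square and sum: Σ |<v, e_j>|^2 = 1627/79.
Compute ||v||^2 = v·v = 21.
Deficit = 21 − 1627/79 = 32/79 ≥ 0, confirming Bessel's inequality. (The deficit equals ||v − Σ <v,e_j> e_j||^2, the squared distance from v to span{e_j}.)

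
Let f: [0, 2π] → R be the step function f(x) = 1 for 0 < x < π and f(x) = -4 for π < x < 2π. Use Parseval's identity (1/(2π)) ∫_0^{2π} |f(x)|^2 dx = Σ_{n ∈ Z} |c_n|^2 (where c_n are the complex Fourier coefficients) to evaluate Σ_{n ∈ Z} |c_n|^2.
Σ |c_n|^2 = 17/2

Parseval equates the L^2 energy of f (normalised by 1/(2π)) with the ℓ^2 sum of its Fourier coefficients: (1/(2π)) ∫_0^{2π} |f|^2 = Σ |c_n|^2.
Compute the left side: (1/(2π)) [∫_0^π 1^2 dx + ∫_π^{2π} (-4)^2 dx] = (1/(2π)) · (1π + 16π) = (1 + 16)/2 = 17/2.
So Σ_{n ∈ Z} |c_n|^2 = 17/2.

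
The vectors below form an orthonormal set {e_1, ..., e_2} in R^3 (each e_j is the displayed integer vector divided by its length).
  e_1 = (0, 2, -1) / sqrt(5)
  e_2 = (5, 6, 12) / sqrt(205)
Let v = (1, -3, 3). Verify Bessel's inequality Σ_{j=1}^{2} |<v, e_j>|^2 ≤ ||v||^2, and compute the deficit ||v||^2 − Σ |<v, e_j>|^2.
Σ |<v, e_j>|^2 = 770/41; ||v||^2 = 19; deficit = 9/41

Write each e_j = u_j / sqrt(<u_j, u_j>) where u_j is the displayed integer vector. Then <v, e_j> = <v, u_j> / sqrt(<u_j, u_j>), so |<v, e_j>|^2 = <v, u_j>^2 / <u_j, u_j>.
Coefficients: <v, e_1> = -9/sqrt(5), <v, e_2> = 23/sqrt(205).
Square and sum: Σ |<v, e_j>|^2 = 770/41.
Compute ||v||^2 = v·v = 19.
Deficit = 19 − 770/41 = 9/41 ≥ 0, confirming Bessel's inequality. (The deficit equals ||v − Σ <v,e_j> e_j||^2, the squared distance from v to span{e_j}.)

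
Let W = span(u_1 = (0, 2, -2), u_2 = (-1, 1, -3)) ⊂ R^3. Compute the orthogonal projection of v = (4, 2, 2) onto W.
proj_W(v) = (8/3, 8/3, 8/3)

Set up U = [u_1 | ... | u_2] ∈ R^(3×2). The projector onto W = col(U) is P = U (U^T U)^(-1) U^T.
Compute U^T U =
  [8, 8]
  [8, 11],
and U^T v = (0, -8).
Solve U^T U · c = U^T v for the coefficients: c = (8/3, -8/3). The projection is proj_W(v) = U c.
Check: (v - proj_W(v)) · u_1 = 0  (should be 0).
Check: (v - proj_W(v)) · u_2 = 0  (should be 0).
Result: proj_W(v) = (8/3, 8/3, 8/3).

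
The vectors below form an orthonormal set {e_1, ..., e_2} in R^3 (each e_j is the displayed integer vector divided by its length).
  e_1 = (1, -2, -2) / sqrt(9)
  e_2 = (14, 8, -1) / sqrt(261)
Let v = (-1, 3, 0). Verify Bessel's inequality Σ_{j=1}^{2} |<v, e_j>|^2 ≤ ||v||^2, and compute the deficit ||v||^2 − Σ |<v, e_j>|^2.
Σ |<v, e_j>|^2 = 169/29; ||v||^2 = 10; deficit = 121/29

Write each e_j = u_j / sqrt(<u_j, u_j>) where u_j is the displayed integer vector. Then <v, e_j> = <v, u_j> / sqrt(<u_j, u_j>), so |<v, e_j>|^2 = <v, u_j>^2 / <u_j, u_j>.
Coefficients: <v, e_1> = -7/sqrt(9), <v, e_2> = 10/sqrt(261).
Square and sum: Σ |<v, e_j>|^2 = 169/29.
Compute ||v||^2 = v·v = 10.
Deficit = 10 − 169/29 = 121/29 ≥ 0, confirming Bessel's inequality. (The deficit equals ||v − Σ <v,e_j> e_j||^2, the squared distance from v to span{e_j}.)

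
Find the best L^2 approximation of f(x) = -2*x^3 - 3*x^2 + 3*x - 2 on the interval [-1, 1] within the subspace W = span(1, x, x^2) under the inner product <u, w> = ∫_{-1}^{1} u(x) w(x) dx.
g(x) = -3*x^2 + 9*x/5 - 2

The best approximation g ∈ W is the orthogonal projection of f onto W. Writing g = a_0 + a_1 x + a_2 x^2, the coefficients solve the normal equations G · a = b where
  G_{ij} = <φ_i, φ_j> and b_i = <f, φ_i>, with φ_0 = 1, φ_1 = x, φ_2 = x^2.
G =
  [2, 0, 2/3]
  [0, 2/3, 0]
  [2/3, 0, 2/5],
b = (-6, 6/5, -38/15).
Solving gives a_0 = -2, a_1 = 9/5, a_2 = -3, so
  g(x) = -3*x^2 + 9*x/5 - 2.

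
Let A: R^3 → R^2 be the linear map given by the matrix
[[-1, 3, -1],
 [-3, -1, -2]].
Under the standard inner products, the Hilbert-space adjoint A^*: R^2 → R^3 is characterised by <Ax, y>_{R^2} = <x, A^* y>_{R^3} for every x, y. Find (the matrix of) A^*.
A^* = A^T =
[[-1, -3],
 [3, -1],
 [-1, -2]]

For real matrices with standard dot products, the defining identity <Ax, y> = <x, A^* y> gives (Ax)^T y = x^T (A^*) y, i.e. x^T A^T y = x^T (A^*) y. Since this holds for all x, y, we must have A^* = A^T. Therefore
A^* =
[[-1, -3],
 [3, -1],
 [-1, -2]].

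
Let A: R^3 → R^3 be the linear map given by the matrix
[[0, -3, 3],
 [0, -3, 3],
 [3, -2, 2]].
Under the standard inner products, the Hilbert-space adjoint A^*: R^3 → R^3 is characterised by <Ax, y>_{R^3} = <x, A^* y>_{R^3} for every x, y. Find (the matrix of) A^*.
A^* = A^T =
[[0, 0, 3],
 [-3, -3, -2],
 [3, 3, 2]]

For real matrices with standard dot products, the defining identity <Ax, y> = <x, A^* y> gives (Ax)^T y = x^T (A^*) y, i.e. x^T A^T y = x^T (A^*) y. Since this holds for all x, y, we must have A^* = A^T. Therefore
A^* =
[[0, 0, 3],
 [-3, -3, -2],
 [3, 3, 2]].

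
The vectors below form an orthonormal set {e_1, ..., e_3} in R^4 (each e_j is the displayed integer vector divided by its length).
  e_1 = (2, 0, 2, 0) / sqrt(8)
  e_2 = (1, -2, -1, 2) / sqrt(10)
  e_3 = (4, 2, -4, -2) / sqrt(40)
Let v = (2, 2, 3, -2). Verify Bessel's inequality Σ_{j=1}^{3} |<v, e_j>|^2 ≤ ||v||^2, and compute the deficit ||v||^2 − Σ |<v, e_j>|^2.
Σ |<v, e_j>|^2 = 21; ||v||^2 = 21; deficit = 0

Write each e_j = u_j / sqrt(<u_j, u_j>) where u_j is the displayed integer vector. Then <v, e_j> = <v, u_j> / sqrt(<u_j, u_j>), so |<v, e_j>|^2 = <v, u_j>^2 / <u_j, u_j>.
Coefficients: <v, e_1> = 10/sqrt(8), <v, e_2> = -9/sqrt(10), <v, e_3> = 4/sqrt(40).
Square and sum: Σ |<v, e_j>|^2 = 21.
Compute ||v||^2 = v·v = 21.
Deficit = 21 − 21 = 0 ≥ 0, confirming Bessel's inequality. (The deficit equals ||v − Σ <v,e_j> e_j||^2, the squared distance from v to span{e_j}.)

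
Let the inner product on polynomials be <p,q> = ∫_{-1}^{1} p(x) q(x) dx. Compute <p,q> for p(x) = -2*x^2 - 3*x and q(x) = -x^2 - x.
<p,q> = 14/5

Expand the product: p(x)·q(x) = 2*x^4 + 5*x^3 + 3*x^2.
∫_{-1}^{1} of each monomial x^k gives [2/(k+1) if k even, 0 if k odd]. Integrating term-by-term (or equivalently evaluating the antiderivative F(x) = 2*x^5/5 + 5*x^4/4 + x^3 at the endpoints):
  F(1) − F(−1) = 53/20 − (-3/20) = 14/5.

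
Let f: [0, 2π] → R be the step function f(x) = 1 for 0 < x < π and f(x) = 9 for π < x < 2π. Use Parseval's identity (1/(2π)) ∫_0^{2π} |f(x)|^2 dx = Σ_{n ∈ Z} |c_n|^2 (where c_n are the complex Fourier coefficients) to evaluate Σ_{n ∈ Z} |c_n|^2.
Σ |c_n|^2 = 41

Parseval equates the L^2 energy of f (normalised by 1/(2π)) with the ℓ^2 sum of its Fourier coefficients: (1/(2π)) ∫_0^{2π} |f|^2 = Σ |c_n|^2.
Compute the left side: (1/(2π)) [∫_0^π 1^2 dx + ∫_π^{2π} 9^2 dx] = (1/(2π)) · (1π + 81π) = (1 + 81)/2 = 41.
So Σ_{n ∈ Z} |c_n|^2 = 41.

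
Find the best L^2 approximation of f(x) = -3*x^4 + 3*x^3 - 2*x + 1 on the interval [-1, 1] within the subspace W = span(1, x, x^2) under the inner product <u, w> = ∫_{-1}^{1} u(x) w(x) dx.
g(x) = -18*x^2/7 - x/5 + 44/35

The best approximation g ∈ W is the orthogonal projection of f onto W. Writing g = a_0 + a_1 x + a_2 x^2, the coefficients solve the normal equations G · a = b where
  G_{ij} = <φ_i, φ_j> and b_i = <f, φ_i>, with φ_0 = 1, φ_1 = x, φ_2 = x^2.
G =
  [2, 0, 2/3]
  [0, 2/3, 0]
  [2/3, 0, 2/5],
b = (4/5, -2/15, -4/21).
Solving gives a_0 = 44/35, a_1 = -1/5, a_2 = -18/7, so
  g(x) = -18*x^2/7 - x/5 + 44/35.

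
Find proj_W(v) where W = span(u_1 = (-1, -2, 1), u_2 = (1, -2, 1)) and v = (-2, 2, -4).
proj_W(v) = (-2, 16/5, -8/5)

Set up U = [u_1 | ... | u_2] ∈ R^(3×2). The projector onto W = col(U) is P = U (U^T U)^(-1) U^T.
Compute U^T U =
  [6, 4]
  [4, 6],
and U^T v = (-6, -10).
Solve U^T U · c = U^T v for the coefficients: c = (1/5, -9/5). The projection is proj_W(v) = U c.
Check: (v - proj_W(v)) · u_1 = 0  (should be 0).
Check: (v - proj_W(v)) · u_2 = 0  (should be 0).
Result: proj_W(v) = (-2, 16/5, -8/5).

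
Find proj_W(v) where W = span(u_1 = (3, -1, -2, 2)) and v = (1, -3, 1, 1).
proj_W(v) = (1, -1/3, -2/3, 2/3)

Set up U = [u_1 | ... | u_1] ∈ R^(4×1). The projector onto W = col(U) is P = U (U^T U)^(-1) U^T.
Compute U^T U =
  [18],
and U^T v = (6).
Solve U^T U · c = U^T v for the coefficients: c = (1/3). The projection is proj_W(v) = U c.
Check: (v - proj_W(v)) · u_1 = 0  (should be 0).
Result: proj_W(v) = (1, -1/3, -2/3, 2/3).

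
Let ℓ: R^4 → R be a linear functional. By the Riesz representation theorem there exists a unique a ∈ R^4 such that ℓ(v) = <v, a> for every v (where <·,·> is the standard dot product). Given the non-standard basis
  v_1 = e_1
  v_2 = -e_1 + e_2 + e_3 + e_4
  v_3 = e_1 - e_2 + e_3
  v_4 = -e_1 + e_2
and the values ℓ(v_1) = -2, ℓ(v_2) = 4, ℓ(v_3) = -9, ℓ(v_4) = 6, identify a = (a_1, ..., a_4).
a = (-2, 4, -3, 1)

Write a = (a_1, ..., a_4) in the standard basis. For each basis vector v_i, ℓ(v_i) = <v_i, a> is a linear equation in the a_j's. Collect the n equations into a matrix system V a = ℓ, where row i of V is v_i (expressed in the standard basis). Since V is invertible (lower-triangular with 1s on the diagonal, up to permutation), solve by back-substitution:
  V =
[[1, 0, 0, 0],
 [-1, 1, 1, 1],
 [1, -1, 1, 0],
 [-1, 1, 0, 0]]
  V a = (-2, 4, -9, 6)
Solving gives a = (-2, 4, -3, 1).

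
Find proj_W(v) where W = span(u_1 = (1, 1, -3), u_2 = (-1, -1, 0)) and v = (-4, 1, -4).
proj_W(v) = (-3/2, -3/2, -4)

Set up U = [u_1 | ... | u_2] ∈ R^(3×2). The projector onto W = col(U) is P = U (U^T U)^(-1) U^T.
Compute U^T U =
  [11, -2]
  [-2, 2],
and U^T v = (9, 3).
Solve U^T U · c = U^T v for the coefficients: c = (4/3, 17/6). The projection is proj_W(v) = U c.
Check: (v - proj_W(v)) · u_1 = 0  (should be 0).
Check: (v - proj_W(v)) · u_2 = 0  (should be 0).
Result: proj_W(v) = (-3/2, -3/2, -4).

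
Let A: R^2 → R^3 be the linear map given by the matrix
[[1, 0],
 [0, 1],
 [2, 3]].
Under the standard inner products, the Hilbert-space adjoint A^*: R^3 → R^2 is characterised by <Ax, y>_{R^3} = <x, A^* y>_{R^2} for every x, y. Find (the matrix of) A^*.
A^* = A^T =
[[1, 0, 2],
 [0, 1, 3]]

For real matrices with standard dot products, the defining identity <Ax, y> = <x, A^* y> gives (Ax)^T y = x^T (A^*) y, i.e. x^T A^T y = x^T (A^*) y. Since this holds for all x, y, we must have A^* = A^T. Therefore
A^* =
[[1, 0, 2],
 [0, 1, 3]].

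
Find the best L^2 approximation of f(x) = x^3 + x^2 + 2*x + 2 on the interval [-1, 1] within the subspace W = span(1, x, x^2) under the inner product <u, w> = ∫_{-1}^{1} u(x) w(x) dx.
g(x) = x^2 + 13*x/5 + 2

The best approximation g ∈ W is the orthogonal projection of f onto W. Writing g = a_0 + a_1 x + a_2 x^2, the coefficients solve the normal equations G · a = b where
  G_{ij} = <φ_i, φ_j> and b_i = <f, φ_i>, with φ_0 = 1, φ_1 = x, φ_2 = x^2.
G =
  [2, 0, 2/3]
  [0, 2/3, 0]
  [2/3, 0, 2/5],
b = (14/3, 26/15, 26/15).
Solving gives a_0 = 2, a_1 = 13/5, a_2 = 1, so
  g(x) = x^2 + 13*x/5 + 2.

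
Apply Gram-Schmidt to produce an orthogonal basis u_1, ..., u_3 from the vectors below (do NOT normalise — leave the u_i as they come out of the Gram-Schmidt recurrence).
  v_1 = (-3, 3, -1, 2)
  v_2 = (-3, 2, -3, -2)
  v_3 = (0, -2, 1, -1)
Orthogonal basis:
  u_1 = (-3, 3, -1, 2)
  u_2 = (-27/23, 4/23, -55/23, -74/23)
  u_3 = (-153/134, -167/201, 271/402, -26/201)

Apply the Gram-Schmidt recurrence
  u_1 = v_1
  u_i = v_i − Σ_{j<i} ((v_i · u_j) / (u_j · u_j)) · u_j.

Step by step this gives:
  u_1 = (-3, 3, -1, 2)
  u_2 = (-27/23, 4/23, -55/23, -74/23)
  u_3 = (-153/134, -167/201, 271/402, -26/201)

Orthogonality check:
  u_2 · u_1 = 0 (should be 0)
  u_3 · u_1 = 0 (should be 0)
  u_3 · u_2 = 0 (should be 0)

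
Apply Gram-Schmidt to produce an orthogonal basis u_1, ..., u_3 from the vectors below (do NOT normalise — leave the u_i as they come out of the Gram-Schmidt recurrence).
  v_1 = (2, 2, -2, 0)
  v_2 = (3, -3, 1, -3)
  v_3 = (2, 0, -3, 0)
Orthogonal basis:
  u_1 = (2, 2, -2, 0)
  u_2 = (10/3, -8/3, 2/3, -3)
  u_3 = (-19/83, -101/83, -120/83, 42/83)

Apply the Gram-Schmidt recurrence
  u_1 = v_1
  u_i = v_i − Σ_{j<i} ((v_i · u_j) / (u_j · u_j)) · u_j.

Step by step this gives:
  u_1 = (2, 2, -2, 0)
  u_2 = (10/3, -8/3, 2/3, -3)
  u_3 = (-19/83, -101/83, -120/83, 42/83)

Orthogonality check:
  u_2 · u_1 = 0 (should be 0)
  u_3 · u_1 = 0 (should be 0)
  u_3 · u_2 = 0 (should be 0)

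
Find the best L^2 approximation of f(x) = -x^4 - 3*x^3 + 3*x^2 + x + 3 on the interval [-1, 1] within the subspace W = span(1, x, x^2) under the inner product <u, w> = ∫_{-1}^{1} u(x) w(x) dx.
g(x) = 15*x^2/7 - 4*x/5 + 108/35

The best approximation g ∈ W is the orthogonal projection of f onto W. Writing g = a_0 + a_1 x + a_2 x^2, the coefficients solve the normal equations G · a = b where
  G_{ij} = <φ_i, φ_j> and b_i = <f, φ_i>, with φ_0 = 1, φ_1 = x, φ_2 = x^2.
G =
  [2, 0, 2/3]
  [0, 2/3, 0]
  [2/3, 0, 2/5],
b = (38/5, -8/15, 102/35).
Solving gives a_0 = 108/35, a_1 = -4/5, a_2 = 15/7, so
  g(x) = 15*x^2/7 - 4*x/5 + 108/35.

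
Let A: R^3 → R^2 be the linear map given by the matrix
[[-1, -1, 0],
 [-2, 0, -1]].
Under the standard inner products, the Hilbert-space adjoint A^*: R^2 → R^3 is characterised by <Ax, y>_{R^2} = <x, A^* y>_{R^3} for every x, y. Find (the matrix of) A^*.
A^* = A^T =
[[-1, -2],
 [-1, 0],
 [0, -1]]

For real matrices with standard dot products, the defining identity <Ax, y> = <x, A^* y> gives (Ax)^T y = x^T (A^*) y, i.e. x^T A^T y = x^T (A^*) y. Since this holds for all x, y, we must have A^* = A^T. Therefore
A^* =
[[-1, -2],
 [-1, 0],
 [0, -1]].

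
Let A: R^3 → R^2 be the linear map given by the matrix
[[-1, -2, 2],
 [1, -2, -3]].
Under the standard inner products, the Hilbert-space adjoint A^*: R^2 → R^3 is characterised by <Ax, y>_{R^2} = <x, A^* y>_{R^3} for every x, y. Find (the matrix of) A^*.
A^* = A^T =
[[-1, 1],
 [-2, -2],
 [2, -3]]

For real matrices with standard dot products, the defining identity <Ax, y> = <x, A^* y> gives (Ax)^T y = x^T (A^*) y, i.e. x^T A^T y = x^T (A^*) y. Since this holds for all x, y, we must have A^* = A^T. Therefore
A^* =
[[-1, 1],
 [-2, -2],
 [2, -3]].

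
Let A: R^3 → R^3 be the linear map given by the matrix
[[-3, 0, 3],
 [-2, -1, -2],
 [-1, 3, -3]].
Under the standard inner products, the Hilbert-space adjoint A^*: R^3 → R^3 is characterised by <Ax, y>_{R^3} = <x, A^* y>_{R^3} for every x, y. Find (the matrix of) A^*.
A^* = A^T =
[[-3, -2, -1],
 [0, -1, 3],
 [3, -2, -3]]

For real matrices with standard dot products, the defining identity <Ax, y> = <x, A^* y> gives (Ax)^T y = x^T (A^*) y, i.e. x^T A^T y = x^T (A^*) y. Since this holds for all x, y, we must have A^* = A^T. Therefore
A^* =
[[-3, -2, -1],
 [0, -1, 3],
 [3, -2, -3]].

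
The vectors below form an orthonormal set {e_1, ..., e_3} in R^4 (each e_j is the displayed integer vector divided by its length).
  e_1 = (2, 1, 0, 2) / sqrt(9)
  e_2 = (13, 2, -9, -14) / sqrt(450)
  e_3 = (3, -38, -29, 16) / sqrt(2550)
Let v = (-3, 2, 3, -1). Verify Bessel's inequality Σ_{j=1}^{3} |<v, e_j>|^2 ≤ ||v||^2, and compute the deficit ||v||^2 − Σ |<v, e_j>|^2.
Σ |<v, e_j>|^2 = 1172/51; ||v||^2 = 23; deficit = 1/51

Write each e_j = u_j / sqrt(<u_j, u_j>) where u_j is the displayed integer vector. Then <v, e_j> = <v, u_j> / sqrt(<u_j, u_j>), so |<v, e_j>|^2 = <v, u_j>^2 / <u_j, u_j>.
Coefficients: <v, e_1> = -6/sqrt(9), <v, e_2> = -48/sqrt(450), <v, e_3> = -188/sqrt(2550).
Square and sum: Σ |<v, e_j>|^2 = 1172/51.
Compute ||v||^2 = v·v = 23.
Deficit = 23 − 1172/51 = 1/51 ≥ 0, confirming Bessel's inequality. (The deficit equals ||v − Σ <v,e_j> e_j||^2, the squared distance from v to span{e_j}.)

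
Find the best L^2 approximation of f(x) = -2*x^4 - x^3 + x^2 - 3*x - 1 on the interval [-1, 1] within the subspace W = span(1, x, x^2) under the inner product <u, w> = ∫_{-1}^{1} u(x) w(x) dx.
g(x) = -5*x^2/7 - 18*x/5 - 29/35

The best approximation g ∈ W is the orthogonal projection of f onto W. Writing g = a_0 + a_1 x + a_2 x^2, the coefficients solve the normal equations G · a = b where
  G_{ij} = <φ_i, φ_j> and b_i = <f, φ_i>, with φ_0 = 1, φ_1 = x, φ_2 = x^2.
G =
  [2, 0, 2/3]
  [0, 2/3, 0]
  [2/3, 0, 2/5],
b = (-32/15, -12/5, -88/105).
Solving gives a_0 = -29/35, a_1 = -18/5, a_2 = -5/7, so
  g(x) = -5*x^2/7 - 18*x/5 - 29/35.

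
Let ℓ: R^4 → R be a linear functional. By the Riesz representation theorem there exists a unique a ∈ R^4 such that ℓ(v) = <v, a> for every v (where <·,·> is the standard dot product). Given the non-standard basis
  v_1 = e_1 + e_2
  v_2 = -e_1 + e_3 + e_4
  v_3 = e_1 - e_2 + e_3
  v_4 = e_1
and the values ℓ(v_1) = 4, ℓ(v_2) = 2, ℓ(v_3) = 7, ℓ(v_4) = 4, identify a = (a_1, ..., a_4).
a = (4, 0, 3, 3)

Write a = (a_1, ..., a_4) in the standard basis. For each basis vector v_i, ℓ(v_i) = <v_i, a> is a linear equation in the a_j's. Collect the n equations into a matrix system V a = ℓ, where row i of V is v_i (expressed in the standard basis). Since V is invertible (lower-triangular with 1s on the diagonal, up to permutation), solve by back-substitution:
  V =
[[1, 1, 0, 0],
 [-1, 0, 1, 1],
 [1, -1, 1, 0],
 [1, 0, 0, 0]]
  V a = (4, 2, 7, 4)
Solving gives a = (4, 0, 3, 3).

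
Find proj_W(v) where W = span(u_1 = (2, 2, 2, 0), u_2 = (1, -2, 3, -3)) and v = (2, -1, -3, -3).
proj_W(v) = (-38/65, -86/65, -6/65, -48/65)

Set up U = [u_1 | ... | u_2] ∈ R^(4×2). The projector onto W = col(U) is P = U (U^T U)^(-1) U^T.
Compute U^T U =
  [12, 4]
  [4, 23],
and U^T v = (-4, 4).
Solve U^T U · c = U^T v for the coefficients: c = (-27/65, 16/65). The projection is proj_W(v) = U c.
Check: (v - proj_W(v)) · u_1 = 0  (should be 0).
Check: (v - proj_W(v)) · u_2 = 0  (should be 0).
Result: proj_W(v) = (-38/65, -86/65, -6/65, -48/65).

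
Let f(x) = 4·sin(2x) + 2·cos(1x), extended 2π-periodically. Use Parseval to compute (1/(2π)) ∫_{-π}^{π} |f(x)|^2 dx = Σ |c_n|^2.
Σ |c_n|^2 = 10

Expand |f|^2 and use orthogonality of {sin(nx), cos(mx)} on [-π, π]:
  ∫_{-π}^{π} sin(nx)^2 dx = π, ∫ cos(mx)^2 dx = π, and cross terms integrate to 0.
So ∫_{-π}^{π} f(x)^2 dx = 4^2 · π + 2^2 · π = (16 + 4)π.
Divide by 2π: (16 + 4)/2 = 10.
By Parseval, this equals Σ |c_n|^2.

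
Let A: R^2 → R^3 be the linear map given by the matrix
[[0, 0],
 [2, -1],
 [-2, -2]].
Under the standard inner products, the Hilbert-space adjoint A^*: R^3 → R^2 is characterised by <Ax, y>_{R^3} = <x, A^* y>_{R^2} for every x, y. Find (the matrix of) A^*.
A^* = A^T =
[[0, 2, -2],
 [0, -1, -2]]

For real matrices with standard dot products, the defining identity <Ax, y> = <x, A^* y> gives (Ax)^T y = x^T (A^*) y, i.e. x^T A^T y = x^T (A^*) y. Since this holds for all x, y, we must have A^* = A^T. Therefore
A^* =
[[0, 2, -2],
 [0, -1, -2]].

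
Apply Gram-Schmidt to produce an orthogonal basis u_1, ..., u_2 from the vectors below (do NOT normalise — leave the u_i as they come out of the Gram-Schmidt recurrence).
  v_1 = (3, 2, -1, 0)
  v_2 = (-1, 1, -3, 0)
Orthogonal basis:
  u_1 = (3, 2, -1, 0)
  u_2 = (-10/7, 5/7, -20/7, 0)

Apply the Gram-Schmidt recurrence
  u_1 = v_1
  u_i = v_i − Σ_{j<i} ((v_i · u_j) / (u_j · u_j)) · u_j.

Step by step this gives:
  u_1 = (3, 2, -1, 0)
  u_2 = (-10/7, 5/7, -20/7, 0)

Orthogonality check:
  u_2 · u_1 = 0 (should be 0)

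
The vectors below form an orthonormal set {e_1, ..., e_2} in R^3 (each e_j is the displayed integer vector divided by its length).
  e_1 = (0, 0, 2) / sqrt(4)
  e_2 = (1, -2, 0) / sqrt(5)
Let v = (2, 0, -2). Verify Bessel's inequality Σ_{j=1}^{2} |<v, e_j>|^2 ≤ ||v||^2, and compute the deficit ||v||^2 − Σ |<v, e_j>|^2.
Σ |<v, e_j>|^2 = 24/5; ||v||^2 = 8; deficit = 16/5

Write each e_j = u_j / sqrt(<u_j, u_j>) where u_j is the displayed integer vector. Then <v, e_j> = <v, u_j> / sqrt(<u_j, u_j>), so |<v, e_j>|^2 = <v, u_j>^2 / <u_j, u_j>.
Coefficients: <v, e_1> = -4/sqrt(4), <v, e_2> = 2/sqrt(5).
Square and sum: Σ |<v, e_j>|^2 = 24/5.
Compute ||v||^2 = v·v = 8.
Deficit = 8 − 24/5 = 16/5 ≥ 0, confirming Bessel's inequality. (The deficit equals ||v − Σ <v,e_j> e_j||^2, the squared distance from v to span{e_j}.)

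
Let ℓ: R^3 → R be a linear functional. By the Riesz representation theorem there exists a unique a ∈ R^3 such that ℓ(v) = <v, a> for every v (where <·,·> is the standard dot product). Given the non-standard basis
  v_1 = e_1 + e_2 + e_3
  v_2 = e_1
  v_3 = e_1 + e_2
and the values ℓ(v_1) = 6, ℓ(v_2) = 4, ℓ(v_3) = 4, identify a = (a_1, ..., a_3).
a = (4, 0, 2)

Write a = (a_1, ..., a_3) in the standard basis. For each basis vector v_i, ℓ(v_i) = <v_i, a> is a linear equation in the a_j's. Collect the n equations into a matrix system V a = ℓ, where row i of V is v_i (expressed in the standard basis). Since V is invertible (lower-triangular with 1s on the diagonal, up to permutation), solve by back-substitution:
  V =
[[1, 1, 1],
 [1, 0, 0],
 [1, 1, 0]]
  V a = (6, 4, 4)
Solving gives a = (4, 0, 2).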